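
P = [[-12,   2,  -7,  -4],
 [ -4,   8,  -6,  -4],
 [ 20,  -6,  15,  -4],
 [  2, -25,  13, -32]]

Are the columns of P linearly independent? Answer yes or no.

yes

Row reduce P to echelon form.
R2 ← R2 − (1/3)·R1: [0, 22/3, -11/3, -8/3]
R3 ← R3 + (5/3)·R1: [0, -8/3, 10/3, -32/3]
R4 ← R4 + (1/6)·R1: [0, -74/3, 71/6, -98/3]
R3 ← R3 + (4/11)·R2: [0, 0, 2, -128/11]
R4 ← R4 + (37/11)·R2: [0, 0, -1/2, -458/11]
R4 ← R4 + (1/4)·R3: [0, 0, 0, -490/11]
4 pivots among 4 columns.
Every column is a pivot column, so the columns are linearly independent.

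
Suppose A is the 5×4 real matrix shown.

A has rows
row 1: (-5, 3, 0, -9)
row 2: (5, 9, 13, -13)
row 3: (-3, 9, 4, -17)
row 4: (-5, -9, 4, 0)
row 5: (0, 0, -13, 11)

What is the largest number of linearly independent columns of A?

4

Row reduce to echelon form.
R2 ← R2 + R1: [0, 12, 13, -22]
R3 ← R3 − (3/5)·R1: [0, 36/5, 4, -58/5]
R4 ← R4 − R1: [0, -12, 4, 9]
R3 ← R3 − (3/5)·R2: [0, 0, -19/5, 8/5]
R4 ← R4 + R2: [0, 0, 17, -13]
R4 ← R4 + (85/19)·R3: [0, 0, 0, -111/19]
R5 ← R5 − (65/19)·R3: [0, 0, 0, 105/19]
R5 ← R5 + (35/37)·R4: [0, 0, 0, 0]
Echelon form has 4 nonzero rows, so rank(A) = 4.
The rank gives the maximum number of linearly independent columns: 4.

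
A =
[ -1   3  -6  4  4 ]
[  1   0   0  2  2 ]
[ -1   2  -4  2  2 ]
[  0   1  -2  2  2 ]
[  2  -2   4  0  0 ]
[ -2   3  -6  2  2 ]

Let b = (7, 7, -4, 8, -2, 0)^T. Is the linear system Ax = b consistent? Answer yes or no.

Row reduce the augmented matrix [A | b].
R2 ← R2 + R1: [0, 3, -6, 6, 6, 14]
R3 ← R3 − R1: [0, -1, 2, -2, -2, -11]
R5 ← R5 + (2)·R1: [0, 4, -8, 8, 8, 12]
R6 ← R6 − (2)·R1: [0, -3, 6, -6, -6, -14]
R3 ← R3 + (1/3)·R2: [0, 0, 0, 0, 0, -19/3]
R4 ← R4 − (1/3)·R2: [0, 0, 0, 0, 0, 10/3]
R5 ← R5 − (4/3)·R2: [0, 0, 0, 0, 0, -20/3]
R6 ← R6 + R2: [0, 0, 0, 0, 0, 0]
R4 ← R4 + (10/19)·R3: [0, 0, 0, 0, 0, 0]
R5 ← R5 − (20/19)·R3: [0, 0, 0, 0, 0, 0]
The echelon form has 3 nonzero rows; the last pivot sits in the augmented column, so rank(A) = 2 but rank([A|b]) = 3.
Since the ranks differ, the system is inconsistent.

no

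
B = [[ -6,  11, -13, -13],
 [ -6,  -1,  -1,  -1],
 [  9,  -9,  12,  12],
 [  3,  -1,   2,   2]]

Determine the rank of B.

Row reduce to echelon form.
R2 ← R2 − R1: [0, -12, 12, 12]
R3 ← R3 + (3/2)·R1: [0, 15/2, -15/2, -15/2]
R4 ← R4 + (1/2)·R1: [0, 9/2, -9/2, -9/2]
R3 ← R3 + (5/8)·R2: [0, 0, 0, 0]
R4 ← R4 + (3/8)·R2: [0, 0, 0, 0]
Echelon form has 2 nonzero rows, so rank(B) = 2.

2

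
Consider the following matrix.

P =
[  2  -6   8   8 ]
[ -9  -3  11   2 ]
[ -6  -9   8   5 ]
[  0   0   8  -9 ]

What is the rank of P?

Row reduce to echelon form.
R2 ← R2 + (9/2)·R1: [0, -30, 47, 38]
R3 ← R3 + (3)·R1: [0, -27, 32, 29]
R3 ← R3 − (9/10)·R2: [0, 0, -103/10, -26/5]
R4 ← R4 + (80/103)·R3: [0, 0, 0, -1343/103]
Echelon form has 4 nonzero rows, so rank(P) = 4.

4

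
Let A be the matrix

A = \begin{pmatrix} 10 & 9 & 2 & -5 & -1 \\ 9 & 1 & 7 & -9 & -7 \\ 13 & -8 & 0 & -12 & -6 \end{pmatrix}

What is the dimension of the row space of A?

3

Row reduce to echelon form.
R2 ← R2 − (9/10)·R1: [0, -71/10, 26/5, -9/2, -61/10]
R3 ← R3 − (13/10)·R1: [0, -197/10, -13/5, -11/2, -47/10]
R3 ← R3 − (197/71)·R2: [0, 0, -1209/71, 496/71, 868/71]
Echelon form has 3 nonzero rows, so rank(A) = 3.
The row space has dimension equal to the rank: 3.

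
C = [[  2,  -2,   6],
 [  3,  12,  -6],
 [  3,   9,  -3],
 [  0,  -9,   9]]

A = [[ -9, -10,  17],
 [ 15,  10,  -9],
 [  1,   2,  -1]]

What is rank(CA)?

2

First compute CA:
[[-42, -28,  46],
 [147,  78, -51],
 [105,  54, -27],
 [-126, -72,  72]]
Now row reduce the product.
R2 ← R2 + (7/2)·R1: [0, -20, 110]
R3 ← R3 + (5/2)·R1: [0, -16, 88]
R4 ← R4 − (3)·R1: [0, 12, -66]
R3 ← R3 − (4/5)·R2: [0, 0, 0]
R4 ← R4 + (3/5)·R2: [0, 0, 0]
2 nonzero rows, so rank(CA) = 2.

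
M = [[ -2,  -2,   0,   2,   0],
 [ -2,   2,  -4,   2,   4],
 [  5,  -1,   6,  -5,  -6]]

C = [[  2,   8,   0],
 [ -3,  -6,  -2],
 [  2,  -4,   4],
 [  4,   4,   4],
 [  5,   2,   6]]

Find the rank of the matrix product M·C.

First compute MC:
[[ 10,   4,  12],
 [ 10,   4,  12],
 [-25, -10, -30]]
Now row reduce the product.
R2 ← R2 − R1: [0, 0, 0]
R3 ← R3 + (5/2)·R1: [0, 0, 0]
1 nonzero row, so rank(MC) = 1.

1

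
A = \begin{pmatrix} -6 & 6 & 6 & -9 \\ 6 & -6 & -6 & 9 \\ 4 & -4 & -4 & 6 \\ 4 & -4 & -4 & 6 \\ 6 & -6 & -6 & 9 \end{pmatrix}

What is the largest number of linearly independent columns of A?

Row reduce to echelon form.
R2 ← R2 + R1: [0, 0, 0, 0]
R3 ← R3 + (2/3)·R1: [0, 0, 0, 0]
R4 ← R4 + (2/3)·R1: [0, 0, 0, 0]
R5 ← R5 + R1: [0, 0, 0, 0]
Echelon form has 1 nonzero row, so rank(A) = 1.
The rank gives the maximum number of linearly independent columns: 1.

1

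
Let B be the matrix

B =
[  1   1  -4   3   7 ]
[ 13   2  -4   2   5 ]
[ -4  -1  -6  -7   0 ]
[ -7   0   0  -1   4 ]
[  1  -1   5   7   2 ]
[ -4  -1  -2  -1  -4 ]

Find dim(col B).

5

Row reduce to echelon form.
R2 ← R2 − (13)·R1: [0, -11, 48, -37, -86]
R3 ← R3 + (4)·R1: [0, 3, -22, 5, 28]
R4 ← R4 + (7)·R1: [0, 7, -28, 20, 53]
R5 ← R5 − R1: [0, -2, 9, 4, -5]
R6 ← R6 + (4)·R1: [0, 3, -18, 11, 24]
R3 ← R3 + (3/11)·R2: [0, 0, -98/11, -56/11, 50/11]
R4 ← R4 + (7/11)·R2: [0, 0, 28/11, -39/11, -19/11]
R5 ← R5 − (2/11)·R2: [0, 0, 3/11, 118/11, 117/11]
R6 ← R6 + (3/11)·R2: [0, 0, -54/11, 10/11, 6/11]
R4 ← R4 + (2/7)·R3: [0, 0, 0, -5, -3/7]
R5 ← R5 + (3/98)·R3: [0, 0, 0, 74/7, 528/49]
R6 ← R6 − (27/49)·R3: [0, 0, 0, 26/7, -96/49]
R5 ← R5 + (74/35)·R4: [0, 0, 0, 0, 2418/245]
R6 ← R6 + (26/35)·R4: [0, 0, 0, 0, -558/245]
R6 ← R6 + (3/13)·R5: [0, 0, 0, 0, 0]
Echelon form has 5 nonzero rows, so rank(B) = 5.
The column space has dimension equal to the rank: 5.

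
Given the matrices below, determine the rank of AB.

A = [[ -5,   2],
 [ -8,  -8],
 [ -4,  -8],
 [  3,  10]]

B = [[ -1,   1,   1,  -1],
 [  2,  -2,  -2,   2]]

1

First compute AB:
[[  9,  -9,  -9,   9],
 [ -8,   8,   8,  -8],
 [-12,  12,  12, -12],
 [ 17, -17, -17,  17]]
Now row reduce the product.
R2 ← R2 + (8/9)·R1: [0, 0, 0, 0]
R3 ← R3 + (4/3)·R1: [0, 0, 0, 0]
R4 ← R4 − (17/9)·R1: [0, 0, 0, 0]
1 nonzero row, so rank(AB) = 1.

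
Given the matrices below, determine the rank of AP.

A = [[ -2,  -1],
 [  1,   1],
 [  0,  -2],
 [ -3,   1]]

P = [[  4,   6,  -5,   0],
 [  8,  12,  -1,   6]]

2

First compute AP:
[[-16, -24,  11,  -6],
 [ 12,  18,  -6,   6],
 [-16, -24,   2, -12],
 [ -4,  -6,  14,   6]]
Now row reduce the product.
R2 ← R2 + (3/4)·R1: [0, 0, 9/4, 3/2]
R3 ← R3 − R1: [0, 0, -9, -6]
R4 ← R4 − (1/4)·R1: [0, 0, 45/4, 15/2]
R3 ← R3 + (4)·R2: [0, 0, 0, 0]
R4 ← R4 − (5)·R2: [0, 0, 0, 0]
2 nonzero rows, so rank(AP) = 2.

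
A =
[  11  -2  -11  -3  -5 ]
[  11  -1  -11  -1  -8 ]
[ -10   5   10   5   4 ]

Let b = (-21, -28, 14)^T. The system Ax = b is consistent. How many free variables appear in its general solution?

2

Row reduce the augmented matrix [A | b].
R2 ← R2 − R1: [0, 1, 0, 2, -3, -7]
R3 ← R3 + (10/11)·R1: [0, 35/11, 0, 25/11, -6/11, -56/11]
R3 ← R3 − (35/11)·R2: [0, 0, 0, -45/11, 9, 189/11]
The echelon form has 3 nonzero rows, and every pivot lies in the first 5 columns, so rank(A) = rank([A|b]) = 3.
The system is consistent.
Free variables = (unknowns) − (rank) = 5 − 3 = 2.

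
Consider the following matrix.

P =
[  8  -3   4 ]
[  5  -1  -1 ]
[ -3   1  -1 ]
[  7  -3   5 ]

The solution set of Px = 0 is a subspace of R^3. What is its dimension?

Row reduce to echelon form.
R2 ← R2 − (5/8)·R1: [0, 7/8, -7/2]
R3 ← R3 + (3/8)·R1: [0, -1/8, 1/2]
R4 ← R4 − (7/8)·R1: [0, -3/8, 3/2]
R3 ← R3 + (1/7)·R2: [0, 0, 0]
R4 ← R4 + (3/7)·R2: [0, 0, 0]
2 nonzero rows, so rank(P) = 2.
P has 3 columns; by rank–nullity, nullity = 3 − 2 = 1.

1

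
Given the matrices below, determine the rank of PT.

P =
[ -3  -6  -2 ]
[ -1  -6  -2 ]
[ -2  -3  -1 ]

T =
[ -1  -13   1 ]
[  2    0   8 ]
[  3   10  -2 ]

2

First compute PT:
[[-15,  19, -47],
 [-17,  -7, -45],
 [ -7,  16, -24]]
Now row reduce the product.
R2 ← R2 − (17/15)·R1: [0, -428/15, 124/15]
R3 ← R3 − (7/15)·R1: [0, 107/15, -31/15]
R3 ← R3 + (1/4)·R2: [0, 0, 0]
2 nonzero rows, so rank(PT) = 2.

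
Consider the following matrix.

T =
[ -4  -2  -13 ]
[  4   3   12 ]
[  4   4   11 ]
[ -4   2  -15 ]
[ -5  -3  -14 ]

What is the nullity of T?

Row reduce to echelon form.
R2 ← R2 + R1: [0, 1, -1]
R3 ← R3 + R1: [0, 2, -2]
R4 ← R4 − R1: [0, 4, -2]
R5 ← R5 − (5/4)·R1: [0, -1/2, 9/4]
R3 ← R3 − (2)·R2: [0, 0, 0]
R4 ← R4 − (4)·R2: [0, 0, 2]
R5 ← R5 + (1/2)·R2: [0, 0, 7/4]
Swap R3 ↔ R4
R5 ← R5 − (7/8)·R3: [0, 0, 0]
3 nonzero rows, so rank(T) = 3.
T has 3 columns; by rank–nullity, nullity = 3 − 3 = 0.

0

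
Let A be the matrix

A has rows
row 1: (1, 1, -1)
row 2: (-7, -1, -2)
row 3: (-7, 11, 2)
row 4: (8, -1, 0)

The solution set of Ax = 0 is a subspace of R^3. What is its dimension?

Row reduce to echelon form.
R2 ← R2 + (7)·R1: [0, 6, -9]
R3 ← R3 + (7)·R1: [0, 18, -5]
R4 ← R4 − (8)·R1: [0, -9, 8]
R3 ← R3 − (3)·R2: [0, 0, 22]
R4 ← R4 + (3/2)·R2: [0, 0, -11/2]
R4 ← R4 + (1/4)·R3: [0, 0, 0]
3 nonzero rows, so rank(A) = 3.
A has 3 columns; by rank–nullity, nullity = 3 − 3 = 0.

0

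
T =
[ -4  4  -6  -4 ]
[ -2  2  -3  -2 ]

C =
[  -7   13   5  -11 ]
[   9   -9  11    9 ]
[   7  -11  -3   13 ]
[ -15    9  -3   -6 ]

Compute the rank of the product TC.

First compute TC:
[[ 82, -58,  54,  26],
 [ 41, -29,  27,  13]]
Now row reduce the product.
R2 ← R2 − (1/2)·R1: [0, 0, 0, 0]
1 nonzero row, so rank(TC) = 1.

1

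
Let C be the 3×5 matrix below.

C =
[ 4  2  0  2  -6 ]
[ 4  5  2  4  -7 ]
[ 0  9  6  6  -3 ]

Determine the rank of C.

2

Row reduce to echelon form.
R2 ← R2 − R1: [0, 3, 2, 2, -1]
R3 ← R3 − (3)·R2: [0, 0, 0, 0, 0]
Echelon form has 2 nonzero rows, so rank(C) = 2.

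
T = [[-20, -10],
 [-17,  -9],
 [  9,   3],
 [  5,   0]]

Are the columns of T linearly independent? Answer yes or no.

Row reduce T to echelon form.
R2 ← R2 − (17/20)·R1: [0, -1/2]
R3 ← R3 + (9/20)·R1: [0, -3/2]
R4 ← R4 + (1/4)·R1: [0, -5/2]
R3 ← R3 − (3)·R2: [0, 0]
R4 ← R4 − (5)·R2: [0, 0]
2 pivots among 2 columns.
Every column is a pivot column, so the columns are linearly independent.

yes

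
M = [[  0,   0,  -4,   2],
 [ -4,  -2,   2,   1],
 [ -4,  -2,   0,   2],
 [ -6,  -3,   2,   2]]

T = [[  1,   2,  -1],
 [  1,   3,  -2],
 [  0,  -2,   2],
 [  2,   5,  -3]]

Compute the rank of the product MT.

2

First compute MT:
[[  4,  18, -14],
 [ -4, -13,   9],
 [ -2,  -4,   2],
 [ -5, -15,  10]]
Now row reduce the product.
R2 ← R2 + R1: [0, 5, -5]
R3 ← R3 + (1/2)·R1: [0, 5, -5]
R4 ← R4 + (5/4)·R1: [0, 15/2, -15/2]
R3 ← R3 − R2: [0, 0, 0]
R4 ← R4 − (3/2)·R2: [0, 0, 0]
2 nonzero rows, so rank(MT) = 2.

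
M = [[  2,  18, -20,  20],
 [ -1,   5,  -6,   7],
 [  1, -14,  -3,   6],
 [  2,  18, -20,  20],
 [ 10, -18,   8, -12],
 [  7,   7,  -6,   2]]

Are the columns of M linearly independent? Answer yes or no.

Row reduce M to echelon form.
R2 ← R2 + (1/2)·R1: [0, 14, -16, 17]
R3 ← R3 − (1/2)·R1: [0, -23, 7, -4]
R4 ← R4 − R1: [0, 0, 0, 0]
R5 ← R5 − (5)·R1: [0, -108, 108, -112]
R6 ← R6 − (7/2)·R1: [0, -56, 64, -68]
R3 ← R3 + (23/14)·R2: [0, 0, -135/7, 335/14]
R5 ← R5 + (54/7)·R2: [0, 0, -108/7, 134/7]
R6 ← R6 + (4)·R2: [0, 0, 0, 0]
R5 ← R5 − (4/5)·R3: [0, 0, 0, 0]
3 pivots among 4 columns.
Only 3 < 4 pivot columns, so the columns are linearly dependent.

no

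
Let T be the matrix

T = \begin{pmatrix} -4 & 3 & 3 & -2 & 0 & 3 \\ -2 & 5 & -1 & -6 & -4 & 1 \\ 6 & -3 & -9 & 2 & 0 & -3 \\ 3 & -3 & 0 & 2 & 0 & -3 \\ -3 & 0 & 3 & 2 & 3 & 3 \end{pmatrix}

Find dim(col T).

3

Row reduce to echelon form.
R2 ← R2 − (1/2)·R1: [0, 7/2, -5/2, -5, -4, -1/2]
R3 ← R3 + (3/2)·R1: [0, 3/2, -9/2, -1, 0, 3/2]
R4 ← R4 + (3/4)·R1: [0, -3/4, 9/4, 1/2, 0, -3/4]
R5 ← R5 − (3/4)·R1: [0, -9/4, 3/4, 7/2, 3, 3/4]
R3 ← R3 − (3/7)·R2: [0, 0, -24/7, 8/7, 12/7, 12/7]
R4 ← R4 + (3/14)·R2: [0, 0, 12/7, -4/7, -6/7, -6/7]
R5 ← R5 + (9/14)·R2: [0, 0, -6/7, 2/7, 3/7, 3/7]
R4 ← R4 + (1/2)·R3: [0, 0, 0, 0, 0, 0]
R5 ← R5 − (1/4)·R3: [0, 0, 0, 0, 0, 0]
Echelon form has 3 nonzero rows, so rank(T) = 3.
The column space has dimension equal to the rank: 3.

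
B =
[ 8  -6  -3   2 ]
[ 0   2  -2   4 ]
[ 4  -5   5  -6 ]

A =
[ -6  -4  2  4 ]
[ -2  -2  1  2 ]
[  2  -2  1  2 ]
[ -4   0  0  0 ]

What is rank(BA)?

2

First compute BA:
[[-50, -14,   7,  14],
 [-24,   0,   0,   0],
 [ 20, -16,   8,  16]]
Now row reduce the product.
R2 ← R2 − (12/25)·R1: [0, 168/25, -84/25, -168/25]
R3 ← R3 + (2/5)·R1: [0, -108/5, 54/5, 108/5]
R3 ← R3 + (45/14)·R2: [0, 0, 0, 0]
2 nonzero rows, so rank(BA) = 2.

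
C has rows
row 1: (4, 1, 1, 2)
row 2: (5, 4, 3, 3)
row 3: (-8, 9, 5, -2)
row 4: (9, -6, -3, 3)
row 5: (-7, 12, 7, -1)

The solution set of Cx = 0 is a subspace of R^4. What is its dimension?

Row reduce to echelon form.
R2 ← R2 − (5/4)·R1: [0, 11/4, 7/4, 1/2]
R3 ← R3 + (2)·R1: [0, 11, 7, 2]
R4 ← R4 − (9/4)·R1: [0, -33/4, -21/4, -3/2]
R5 ← R5 + (7/4)·R1: [0, 55/4, 35/4, 5/2]
R3 ← R3 − (4)·R2: [0, 0, 0, 0]
R4 ← R4 + (3)·R2: [0, 0, 0, 0]
R5 ← R5 − (5)·R2: [0, 0, 0, 0]
2 nonzero rows, so rank(C) = 2.
C has 4 columns; by rank–nullity, nullity = 4 − 2 = 2.

2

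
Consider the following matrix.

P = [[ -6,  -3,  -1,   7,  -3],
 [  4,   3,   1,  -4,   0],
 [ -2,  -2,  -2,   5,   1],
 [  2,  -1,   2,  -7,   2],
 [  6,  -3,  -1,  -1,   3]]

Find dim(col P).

Row reduce to echelon form.
R2 ← R2 + (2/3)·R1: [0, 1, 1/3, 2/3, -2]
R3 ← R3 − (1/3)·R1: [0, -1, -5/3, 8/3, 2]
R4 ← R4 + (1/3)·R1: [0, -2, 5/3, -14/3, 1]
R5 ← R5 + R1: [0, -6, -2, 6, 0]
R3 ← R3 + R2: [0, 0, -4/3, 10/3, 0]
R4 ← R4 + (2)·R2: [0, 0, 7/3, -10/3, -3]
R5 ← R5 + (6)·R2: [0, 0, 0, 10, -12]
R4 ← R4 + (7/4)·R3: [0, 0, 0, 5/2, -3]
R5 ← R5 − (4)·R4: [0, 0, 0, 0, 0]
Echelon form has 4 nonzero rows, so rank(P) = 4.
The column space has dimension equal to the rank: 4.

4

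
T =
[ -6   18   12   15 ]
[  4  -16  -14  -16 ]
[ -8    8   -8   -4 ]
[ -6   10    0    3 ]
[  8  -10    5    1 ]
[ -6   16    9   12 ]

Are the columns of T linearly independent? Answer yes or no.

no

Row reduce T to echelon form.
R2 ← R2 + (2/3)·R1: [0, -4, -6, -6]
R3 ← R3 − (4/3)·R1: [0, -16, -24, -24]
R4 ← R4 − R1: [0, -8, -12, -12]
R5 ← R5 + (4/3)·R1: [0, 14, 21, 21]
R6 ← R6 − R1: [0, -2, -3, -3]
R3 ← R3 − (4)·R2: [0, 0, 0, 0]
R4 ← R4 − (2)·R2: [0, 0, 0, 0]
R5 ← R5 + (7/2)·R2: [0, 0, 0, 0]
R6 ← R6 − (1/2)·R2: [0, 0, 0, 0]
2 pivots among 4 columns.
Only 2 < 4 pivot columns, so the columns are linearly dependent.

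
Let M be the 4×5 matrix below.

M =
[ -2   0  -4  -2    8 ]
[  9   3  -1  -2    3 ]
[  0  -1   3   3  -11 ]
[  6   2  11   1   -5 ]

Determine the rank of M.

3

Row reduce to echelon form.
R2 ← R2 + (9/2)·R1: [0, 3, -19, -11, 39]
R4 ← R4 + (3)·R1: [0, 2, -1, -5, 19]
R3 ← R3 + (1/3)·R2: [0, 0, -10/3, -2/3, 2]
R4 ← R4 − (2/3)·R2: [0, 0, 35/3, 7/3, -7]
R4 ← R4 + (7/2)·R3: [0, 0, 0, 0, 0]
Echelon form has 3 nonzero rows, so rank(M) = 3.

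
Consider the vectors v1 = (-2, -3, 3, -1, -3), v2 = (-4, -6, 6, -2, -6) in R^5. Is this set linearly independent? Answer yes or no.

Form the matrix with these vectors as rows and row reduce.
R2 ← R2 − (2)·R1: [0, 0, 0, 0, 0]
1 nonzero row, so the 2 vectors span a space of dimension 1.
Since 1 < 2, the vectors are linearly dependent.

no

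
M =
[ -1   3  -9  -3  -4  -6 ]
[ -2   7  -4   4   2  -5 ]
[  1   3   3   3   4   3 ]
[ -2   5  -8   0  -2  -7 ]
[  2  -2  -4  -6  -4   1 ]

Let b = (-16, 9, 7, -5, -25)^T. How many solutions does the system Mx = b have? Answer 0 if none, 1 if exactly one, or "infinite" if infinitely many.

Row reduce the augmented matrix [M | b].
R2 ← R2 − (2)·R1: [0, 1, 14, 10, 10, 7, 41]
R3 ← R3 + R1: [0, 6, -6, 0, 0, -3, -9]
R4 ← R4 − (2)·R1: [0, -1, 10, 6, 6, 5, 27]
R5 ← R5 + (2)·R1: [0, 4, -22, -12, -12, -11, -57]
R3 ← R3 − (6)·R2: [0, 0, -90, -60, -60, -45, -255]
R4 ← R4 + R2: [0, 0, 24, 16, 16, 12, 68]
R5 ← R5 − (4)·R2: [0, 0, -78, -52, -52, -39, -221]
R4 ← R4 + (4/15)·R3: [0, 0, 0, 0, 0, 0, 0]
R5 ← R5 − (13/15)·R3: [0, 0, 0, 0, 0, 0, 0]
The echelon form has 3 nonzero rows, and every pivot lies in the first 6 columns, so rank(M) = rank([M|b]) = 3.
The system is consistent.
rank = 3 < 6 unknowns, so there are infinitely many solutions.

infinite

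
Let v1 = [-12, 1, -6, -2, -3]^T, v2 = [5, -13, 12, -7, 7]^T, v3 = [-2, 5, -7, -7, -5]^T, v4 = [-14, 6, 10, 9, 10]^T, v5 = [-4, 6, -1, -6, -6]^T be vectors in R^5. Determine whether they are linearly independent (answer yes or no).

yes

Form the matrix with these vectors as rows and row reduce.
R2 ← R2 + (5/12)·R1: [0, -151/12, 19/2, -47/6, 23/4]
R3 ← R3 − (1/6)·R1: [0, 29/6, -6, -20/3, -9/2]
R4 ← R4 − (7/6)·R1: [0, 29/6, 17, 34/3, 27/2]
R5 ← R5 − (1/3)·R1: [0, 17/3, 1, -16/3, -5]
R3 ← R3 + (58/151)·R2: [0, 0, -355/151, -1461/151, -346/151]
R4 ← R4 + (58/151)·R2: [0, 0, 3118/151, 1257/151, 2372/151]
R5 ← R5 + (68/151)·R2: [0, 0, 797/151, -1338/151, -364/151]
R4 ← R4 + (3118/355)·R3: [0, 0, 0, -27213/355, -1568/355]
R5 ← R5 + (797/355)·R3: [0, 0, 0, -10857/355, -2682/355]
R5 ← R5 − (77/193)·R4: [0, 0, 0, 0, -1118/193]
5 nonzero rows, so the 5 vectors span a space of dimension 5.
Since 5 = 5, the vectors are linearly independent.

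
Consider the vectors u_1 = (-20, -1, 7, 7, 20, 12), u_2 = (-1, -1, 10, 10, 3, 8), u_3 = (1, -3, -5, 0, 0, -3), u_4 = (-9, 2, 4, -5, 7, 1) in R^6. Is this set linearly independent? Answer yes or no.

Form the matrix with these vectors as rows and row reduce.
R2 ← R2 − (1/20)·R1: [0, -19/20, 193/20, 193/20, 2, 37/5]
R3 ← R3 + (1/20)·R1: [0, -61/20, -93/20, 7/20, 1, -12/5]
R4 ← R4 − (9/20)·R1: [0, 49/20, 17/20, -163/20, -2, -22/5]
R3 ← R3 − (61/19)·R2: [0, 0, -677/19, -582/19, -103/19, -497/19]
R4 ← R4 + (49/19)·R2: [0, 0, 489/19, 318/19, 60/19, 279/19]
R4 ← R4 + (489/677)·R3: [0, 0, 0, -3648/677, -513/677, -2850/677]
4 nonzero rows, so the 4 vectors span a space of dimension 4.
Since 4 = 4, the vectors are linearly independent.

yes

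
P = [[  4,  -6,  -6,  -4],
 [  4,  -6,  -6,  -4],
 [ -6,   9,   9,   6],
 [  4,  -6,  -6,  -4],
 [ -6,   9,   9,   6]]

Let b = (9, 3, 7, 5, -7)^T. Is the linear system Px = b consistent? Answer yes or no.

Row reduce the augmented matrix [P | b].
R2 ← R2 − R1: [0, 0, 0, 0, -6]
R3 ← R3 + (3/2)·R1: [0, 0, 0, 0, 41/2]
R4 ← R4 − R1: [0, 0, 0, 0, -4]
R5 ← R5 + (3/2)·R1: [0, 0, 0, 0, 13/2]
R3 ← R3 + (41/12)·R2: [0, 0, 0, 0, 0]
R4 ← R4 − (2/3)·R2: [0, 0, 0, 0, 0]
R5 ← R5 + (13/12)·R2: [0, 0, 0, 0, 0]
The echelon form has 2 nonzero rows; the last pivot sits in the augmented column, so rank(P) = 1 but rank([P|b]) = 2.
Since the ranks differ, the system is inconsistent.

no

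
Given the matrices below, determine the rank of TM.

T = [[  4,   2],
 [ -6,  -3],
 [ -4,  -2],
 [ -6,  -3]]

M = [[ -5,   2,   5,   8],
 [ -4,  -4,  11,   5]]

1

First compute TM:
[[-28,   0,  42,  42],
 [ 42,   0, -63, -63],
 [ 28,   0, -42, -42],
 [ 42,   0, -63, -63]]
Now row reduce the product.
R2 ← R2 + (3/2)·R1: [0, 0, 0, 0]
R3 ← R3 + R1: [0, 0, 0, 0]
R4 ← R4 + (3/2)·R1: [0, 0, 0, 0]
1 nonzero row, so rank(TM) = 1.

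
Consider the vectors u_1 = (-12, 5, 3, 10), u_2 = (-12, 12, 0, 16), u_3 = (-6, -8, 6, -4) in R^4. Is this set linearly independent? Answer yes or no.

no

Form the matrix with these vectors as rows and row reduce.
R2 ← R2 − R1: [0, 7, -3, 6]
R3 ← R3 − (1/2)·R1: [0, -21/2, 9/2, -9]
R3 ← R3 + (3/2)·R2: [0, 0, 0, 0]
2 nonzero rows, so the 3 vectors span a space of dimension 2.
Since 2 < 3, the vectors are linearly dependent.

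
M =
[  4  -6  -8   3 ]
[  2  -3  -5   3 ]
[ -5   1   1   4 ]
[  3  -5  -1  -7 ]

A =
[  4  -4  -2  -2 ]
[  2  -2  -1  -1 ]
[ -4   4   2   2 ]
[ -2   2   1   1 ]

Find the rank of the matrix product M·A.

1

First compute MA:
[[ 30, -30, -15, -15],
 [ 16, -16,  -8,  -8],
 [-30,  30,  15,  15],
 [ 20, -20, -10, -10]]
Now row reduce the product.
R2 ← R2 − (8/15)·R1: [0, 0, 0, 0]
R3 ← R3 + R1: [0, 0, 0, 0]
R4 ← R4 − (2/3)·R1: [0, 0, 0, 0]
1 nonzero row, so rank(MA) = 1.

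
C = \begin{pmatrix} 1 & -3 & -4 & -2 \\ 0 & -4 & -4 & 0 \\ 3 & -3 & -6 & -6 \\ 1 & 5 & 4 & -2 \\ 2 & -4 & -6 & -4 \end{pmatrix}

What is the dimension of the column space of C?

Row reduce to echelon form.
R3 ← R3 − (3)·R1: [0, 6, 6, 0]
R4 ← R4 − R1: [0, 8, 8, 0]
R5 ← R5 − (2)·R1: [0, 2, 2, 0]
R3 ← R3 + (3/2)·R2: [0, 0, 0, 0]
R4 ← R4 + (2)·R2: [0, 0, 0, 0]
R5 ← R5 + (1/2)·R2: [0, 0, 0, 0]
Echelon form has 2 nonzero rows, so rank(C) = 2.
The column space has dimension equal to the rank: 2.

2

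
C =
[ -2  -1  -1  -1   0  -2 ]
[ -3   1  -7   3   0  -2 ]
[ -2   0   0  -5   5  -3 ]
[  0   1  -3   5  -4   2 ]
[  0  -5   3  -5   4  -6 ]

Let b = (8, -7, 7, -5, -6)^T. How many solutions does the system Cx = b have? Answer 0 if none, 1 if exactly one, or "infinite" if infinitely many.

0

Row reduce the augmented matrix [C | b].
R2 ← R2 − (3/2)·R1: [0, 5/2, -11/2, 9/2, 0, 1, -19]
R3 ← R3 − R1: [0, 1, 1, -4, 5, -1, -1]
R3 ← R3 − (2/5)·R2: [0, 0, 16/5, -29/5, 5, -7/5, 33/5]
R4 ← R4 − (2/5)·R2: [0, 0, -4/5, 16/5, -4, 8/5, 13/5]
R5 ← R5 + (2)·R2: [0, 0, -8, 4, 4, -4, -44]
R4 ← R4 + (1/4)·R3: [0, 0, 0, 7/4, -11/4, 5/4, 17/4]
R5 ← R5 + (5/2)·R3: [0, 0, 0, -21/2, 33/2, -15/2, -55/2]
R5 ← R5 + (6)·R4: [0, 0, 0, 0, 0, 0, -2]
The echelon form has 5 nonzero rows; the last pivot sits in the augmented column, so rank(C) = 4 but rank([C|b]) = 5.
Since the ranks differ, the system is inconsistent.
It has no solutions.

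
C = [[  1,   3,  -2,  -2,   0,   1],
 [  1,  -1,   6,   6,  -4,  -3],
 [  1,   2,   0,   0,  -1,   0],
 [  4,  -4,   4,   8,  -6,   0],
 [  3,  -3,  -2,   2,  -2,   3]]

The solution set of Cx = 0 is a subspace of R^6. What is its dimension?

Row reduce to echelon form.
R2 ← R2 − R1: [0, -4, 8, 8, -4, -4]
R3 ← R3 − R1: [0, -1, 2, 2, -1, -1]
R4 ← R4 − (4)·R1: [0, -16, 12, 16, -6, -4]
R5 ← R5 − (3)·R1: [0, -12, 4, 8, -2, 0]
R3 ← R3 − (1/4)·R2: [0, 0, 0, 0, 0, 0]
R4 ← R4 − (4)·R2: [0, 0, -20, -16, 10, 12]
R5 ← R5 − (3)·R2: [0, 0, -20, -16, 10, 12]
Swap R3 ↔ R4
R5 ← R5 − R3: [0, 0, 0, 0, 0, 0]
3 nonzero rows, so rank(C) = 3.
C has 6 columns; by rank–nullity, nullity = 6 − 3 = 3.

3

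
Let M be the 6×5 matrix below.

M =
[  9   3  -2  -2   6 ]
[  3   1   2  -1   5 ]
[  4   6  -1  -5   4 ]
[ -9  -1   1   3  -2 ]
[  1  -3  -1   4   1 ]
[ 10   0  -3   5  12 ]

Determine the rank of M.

Row reduce to echelon form.
R2 ← R2 − (1/3)·R1: [0, 0, 8/3, -1/3, 3]
R3 ← R3 − (4/9)·R1: [0, 14/3, -1/9, -37/9, 4/3]
R4 ← R4 + R1: [0, 2, -1, 1, 4]
R5 ← R5 − (1/9)·R1: [0, -10/3, -7/9, 38/9, 1/3]
R6 ← R6 − (10/9)·R1: [0, -10/3, -7/9, 65/9, 16/3]
Swap R2 ↔ R3
R4 ← R4 − (3/7)·R2: [0, 0, -20/21, 58/21, 24/7]
R5 ← R5 + (5/7)·R2: [0, 0, -6/7, 9/7, 9/7]
R6 ← R6 + (5/7)·R2: [0, 0, -6/7, 30/7, 44/7]
R4 ← R4 + (5/14)·R3: [0, 0, 0, 37/14, 9/2]
R5 ← R5 + (9/28)·R3: [0, 0, 0, 33/28, 9/4]
R6 ← R6 + (9/28)·R3: [0, 0, 0, 117/28, 29/4]
R5 ← R5 − (33/74)·R4: [0, 0, 0, 0, 9/37]
R6 ← R6 − (117/74)·R4: [0, 0, 0, 0, 5/37]
R6 ← R6 − (5/9)·R5: [0, 0, 0, 0, 0]
Echelon form has 5 nonzero rows, so rank(M) = 5.

5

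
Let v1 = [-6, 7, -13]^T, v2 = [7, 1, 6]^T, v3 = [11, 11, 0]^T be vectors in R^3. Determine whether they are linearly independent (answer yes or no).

Form the matrix with these vectors as rows and row reduce.
R2 ← R2 + (7/6)·R1: [0, 55/6, -55/6]
R3 ← R3 + (11/6)·R1: [0, 143/6, -143/6]
R3 ← R3 − (13/5)·R2: [0, 0, 0]
2 nonzero rows, so the 3 vectors span a space of dimension 2.
Since 2 < 3, the vectors are linearly dependent.

no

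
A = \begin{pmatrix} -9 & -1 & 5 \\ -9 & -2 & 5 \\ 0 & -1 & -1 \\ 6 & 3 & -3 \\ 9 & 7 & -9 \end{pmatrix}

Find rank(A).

Row reduce to echelon form.
R2 ← R2 − R1: [0, -1, 0]
R4 ← R4 + (2/3)·R1: [0, 7/3, 1/3]
R5 ← R5 + R1: [0, 6, -4]
R3 ← R3 − R2: [0, 0, -1]
R4 ← R4 + (7/3)·R2: [0, 0, 1/3]
R5 ← R5 + (6)·R2: [0, 0, -4]
R4 ← R4 + (1/3)·R3: [0, 0, 0]
R5 ← R5 − (4)·R3: [0, 0, 0]
Echelon form has 3 nonzero rows, so rank(A) = 3.

3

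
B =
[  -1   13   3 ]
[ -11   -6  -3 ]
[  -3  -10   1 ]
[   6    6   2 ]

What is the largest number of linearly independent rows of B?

Row reduce to echelon form.
R2 ← R2 − (11)·R1: [0, -149, -36]
R3 ← R3 − (3)·R1: [0, -49, -8]
R4 ← R4 + (6)·R1: [0, 84, 20]
R3 ← R3 − (49/149)·R2: [0, 0, 572/149]
R4 ← R4 + (84/149)·R2: [0, 0, -44/149]
R4 ← R4 + (1/13)·R3: [0, 0, 0]
Echelon form has 3 nonzero rows, so rank(B) = 3.
The rank gives the maximum number of linearly independent rows: 3.

3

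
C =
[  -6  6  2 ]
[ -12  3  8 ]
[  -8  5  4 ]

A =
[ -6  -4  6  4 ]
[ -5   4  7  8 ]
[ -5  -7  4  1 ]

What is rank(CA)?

2

First compute CA:
[[ -4,  34,  14,  26],
 [ 17,   4, -19, -16],
 [  3,  24,   3,  12]]
Now row reduce the product.
R2 ← R2 + (17/4)·R1: [0, 297/2, 81/2, 189/2]
R3 ← R3 + (3/4)·R1: [0, 99/2, 27/2, 63/2]
R3 ← R3 − (1/3)·R2: [0, 0, 0, 0]
2 nonzero rows, so rank(CA) = 2.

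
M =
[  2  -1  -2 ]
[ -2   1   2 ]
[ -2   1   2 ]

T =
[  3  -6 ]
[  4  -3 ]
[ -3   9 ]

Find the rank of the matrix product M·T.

First compute MT:
[[  8, -27],
 [ -8,  27],
 [ -8,  27]]
Now row reduce the product.
R2 ← R2 + R1: [0, 0]
R3 ← R3 + R1: [0, 0]
1 nonzero row, so rank(MT) = 1.

1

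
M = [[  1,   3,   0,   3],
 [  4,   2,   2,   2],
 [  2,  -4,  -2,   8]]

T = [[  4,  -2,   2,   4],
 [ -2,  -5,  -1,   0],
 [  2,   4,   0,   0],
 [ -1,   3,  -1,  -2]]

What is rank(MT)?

3

First compute MT:
[[ -5,  -8,  -4,  -2],
 [ 14,  -4,   4,  12],
 [  4,  32,   0,  -8]]
Now row reduce the product.
R2 ← R2 + (14/5)·R1: [0, -132/5, -36/5, 32/5]
R3 ← R3 + (4/5)·R1: [0, 128/5, -16/5, -48/5]
R3 ← R3 + (32/33)·R2: [0, 0, -112/11, -112/33]
3 nonzero rows, so rank(MT) = 3.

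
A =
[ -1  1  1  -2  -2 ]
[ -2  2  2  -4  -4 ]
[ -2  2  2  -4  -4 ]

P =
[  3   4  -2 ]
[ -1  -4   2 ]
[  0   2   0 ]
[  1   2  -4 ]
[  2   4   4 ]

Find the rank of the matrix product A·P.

1

First compute AP:
[[-10, -18,   4],
 [-20, -36,   8],
 [-20, -36,   8]]
Now row reduce the product.
R2 ← R2 − (2)·R1: [0, 0, 0]
R3 ← R3 − (2)·R1: [0, 0, 0]
1 nonzero row, so rank(AP) = 1.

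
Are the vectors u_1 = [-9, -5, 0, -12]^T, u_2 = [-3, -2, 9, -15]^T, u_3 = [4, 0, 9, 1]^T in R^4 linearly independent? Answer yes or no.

Form the matrix with these vectors as rows and row reduce.
R2 ← R2 − (1/3)·R1: [0, -1/3, 9, -11]
R3 ← R3 + (4/9)·R1: [0, -20/9, 9, -13/3]
R3 ← R3 − (20/3)·R2: [0, 0, -51, 69]
3 nonzero rows, so the 3 vectors span a space of dimension 3.
Since 3 = 3, the vectors are linearly independent.

yes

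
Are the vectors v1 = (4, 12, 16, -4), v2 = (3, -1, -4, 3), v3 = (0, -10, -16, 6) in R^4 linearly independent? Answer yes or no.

no

Form the matrix with these vectors as rows and row reduce.
R2 ← R2 − (3/4)·R1: [0, -10, -16, 6]
R3 ← R3 − R2: [0, 0, 0, 0]
2 nonzero rows, so the 3 vectors span a space of dimension 2.
Since 2 < 3, the vectors are linearly dependent.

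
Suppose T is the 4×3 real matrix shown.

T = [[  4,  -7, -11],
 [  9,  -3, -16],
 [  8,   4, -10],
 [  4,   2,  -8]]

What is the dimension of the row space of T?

3

Row reduce to echelon form.
R2 ← R2 − (9/4)·R1: [0, 51/4, 35/4]
R3 ← R3 − (2)·R1: [0, 18, 12]
R4 ← R4 − R1: [0, 9, 3]
R3 ← R3 − (24/17)·R2: [0, 0, -6/17]
R4 ← R4 − (12/17)·R2: [0, 0, -54/17]
R4 ← R4 − (9)·R3: [0, 0, 0]
Echelon form has 3 nonzero rows, so rank(T) = 3.
The row space has dimension equal to the rank: 3.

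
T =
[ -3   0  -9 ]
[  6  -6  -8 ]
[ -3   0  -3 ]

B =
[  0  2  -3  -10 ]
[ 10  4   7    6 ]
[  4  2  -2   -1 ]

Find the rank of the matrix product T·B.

3

First compute TB:
[[-36, -24,  27,  39],
 [-92, -28, -44, -88],
 [-12, -12,  15,  33]]
Now row reduce the product.
R2 ← R2 − (23/9)·R1: [0, 100/3, -113, -563/3]
R3 ← R3 − (1/3)·R1: [0, -4, 6, 20]
R3 ← R3 + (3/25)·R2: [0, 0, -189/25, -63/25]
3 nonzero rows, so rank(TB) = 3.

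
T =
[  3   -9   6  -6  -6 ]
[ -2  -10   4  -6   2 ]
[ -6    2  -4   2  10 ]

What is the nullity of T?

Row reduce to echelon form.
R2 ← R2 + (2/3)·R1: [0, -16, 8, -10, -2]
R3 ← R3 + (2)·R1: [0, -16, 8, -10, -2]
R3 ← R3 − R2: [0, 0, 0, 0, 0]
2 nonzero rows, so rank(T) = 2.
T has 5 columns; by rank–nullity, nullity = 5 − 2 = 3.

3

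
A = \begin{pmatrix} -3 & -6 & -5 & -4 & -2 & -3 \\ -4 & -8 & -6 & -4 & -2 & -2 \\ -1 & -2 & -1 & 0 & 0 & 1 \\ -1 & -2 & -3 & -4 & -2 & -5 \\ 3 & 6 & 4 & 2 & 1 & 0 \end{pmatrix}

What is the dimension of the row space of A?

2

Row reduce to echelon form.
R2 ← R2 − (4/3)·R1: [0, 0, 2/3, 4/3, 2/3, 2]
R3 ← R3 − (1/3)·R1: [0, 0, 2/3, 4/3, 2/3, 2]
R4 ← R4 − (1/3)·R1: [0, 0, -4/3, -8/3, -4/3, -4]
R5 ← R5 + R1: [0, 0, -1, -2, -1, -3]
R3 ← R3 − R2: [0, 0, 0, 0, 0, 0]
R4 ← R4 + (2)·R2: [0, 0, 0, 0, 0, 0]
R5 ← R5 + (3/2)·R2: [0, 0, 0, 0, 0, 0]
Echelon form has 2 nonzero rows, so rank(A) = 2.
The row space has dimension equal to the rank: 2.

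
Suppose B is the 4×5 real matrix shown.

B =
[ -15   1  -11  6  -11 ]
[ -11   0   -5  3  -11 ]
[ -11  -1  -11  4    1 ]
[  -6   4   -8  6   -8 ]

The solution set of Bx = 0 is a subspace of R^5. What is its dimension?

2

Row reduce to echelon form.
R2 ← R2 − (11/15)·R1: [0, -11/15, 46/15, -7/5, -44/15]
R3 ← R3 − (11/15)·R1: [0, -26/15, -44/15, -2/5, 136/15]
R4 ← R4 − (2/5)·R1: [0, 18/5, -18/5, 18/5, -18/5]
R3 ← R3 − (26/11)·R2: [0, 0, -112/11, 32/11, 16]
R4 ← R4 + (54/11)·R2: [0, 0, 126/11, -36/11, -18]
R4 ← R4 + (9/8)·R3: [0, 0, 0, 0, 0]
3 nonzero rows, so rank(B) = 3.
B has 5 columns; by rank–nullity, nullity = 5 − 3 = 2.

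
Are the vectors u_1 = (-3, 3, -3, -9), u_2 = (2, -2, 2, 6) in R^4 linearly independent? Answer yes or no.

no

Form the matrix with these vectors as rows and row reduce.
R2 ← R2 + (2/3)·R1: [0, 0, 0, 0]
1 nonzero row, so the 2 vectors span a space of dimension 1.
Since 1 < 2, the vectors are linearly dependent.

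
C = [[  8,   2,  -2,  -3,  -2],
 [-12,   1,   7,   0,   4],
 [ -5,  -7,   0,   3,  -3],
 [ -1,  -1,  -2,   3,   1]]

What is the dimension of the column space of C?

Row reduce to echelon form.
R2 ← R2 + (3/2)·R1: [0, 4, 4, -9/2, 1]
R3 ← R3 + (5/8)·R1: [0, -23/4, -5/4, 9/8, -17/4]
R4 ← R4 + (1/8)·R1: [0, -3/4, -9/4, 21/8, 3/4]
R3 ← R3 + (23/16)·R2: [0, 0, 9/2, -171/32, -45/16]
R4 ← R4 + (3/16)·R2: [0, 0, -3/2, 57/32, 15/16]
R4 ← R4 + (1/3)·R3: [0, 0, 0, 0, 0]
Echelon form has 3 nonzero rows, so rank(C) = 3.
The column space has dimension equal to the rank: 3.

3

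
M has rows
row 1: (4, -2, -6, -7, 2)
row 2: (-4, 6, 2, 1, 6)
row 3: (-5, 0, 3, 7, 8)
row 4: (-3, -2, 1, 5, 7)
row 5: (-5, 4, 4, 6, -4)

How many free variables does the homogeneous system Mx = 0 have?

Row reduce to echelon form.
R2 ← R2 + R1: [0, 4, -4, -6, 8]
R3 ← R3 + (5/4)·R1: [0, -5/2, -9/2, -7/4, 21/2]
R4 ← R4 + (3/4)·R1: [0, -7/2, -7/2, -1/4, 17/2]
R5 ← R5 + (5/4)·R1: [0, 3/2, -7/2, -11/4, -3/2]
R3 ← R3 + (5/8)·R2: [0, 0, -7, -11/2, 31/2]
R4 ← R4 + (7/8)·R2: [0, 0, -7, -11/2, 31/2]
R5 ← R5 − (3/8)·R2: [0, 0, -2, -1/2, -9/2]
R4 ← R4 − R3: [0, 0, 0, 0, 0]
R5 ← R5 − (2/7)·R3: [0, 0, 0, 15/14, -125/14]
Swap R4 ↔ R5
4 nonzero rows, so rank(M) = 4.
M has 5 columns; by rank–nullity, nullity = 5 − 4 = 1.

1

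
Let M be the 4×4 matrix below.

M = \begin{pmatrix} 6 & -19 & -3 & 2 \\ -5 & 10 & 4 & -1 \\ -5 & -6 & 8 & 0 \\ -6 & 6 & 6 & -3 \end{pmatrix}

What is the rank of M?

3

Row reduce to echelon form.
R2 ← R2 + (5/6)·R1: [0, -35/6, 3/2, 2/3]
R3 ← R3 + (5/6)·R1: [0, -131/6, 11/2, 5/3]
R4 ← R4 + R1: [0, -13, 3, -1]
R3 ← R3 − (131/35)·R2: [0, 0, -4/35, -29/35]
R4 ← R4 − (78/35)·R2: [0, 0, -12/35, -87/35]
R4 ← R4 − (3)·R3: [0, 0, 0, 0]
Echelon form has 3 nonzero rows, so rank(M) = 3.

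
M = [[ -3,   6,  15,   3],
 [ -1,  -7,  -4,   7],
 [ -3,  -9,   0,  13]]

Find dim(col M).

Row reduce to echelon form.
R2 ← R2 − (1/3)·R1: [0, -9, -9, 6]
R3 ← R3 − R1: [0, -15, -15, 10]
R3 ← R3 − (5/3)·R2: [0, 0, 0, 0]
Echelon form has 2 nonzero rows, so rank(M) = 2.
The column space has dimension equal to the rank: 2.

2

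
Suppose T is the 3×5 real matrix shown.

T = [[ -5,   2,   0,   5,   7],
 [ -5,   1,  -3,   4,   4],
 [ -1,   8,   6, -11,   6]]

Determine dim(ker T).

2

Row reduce to echelon form.
R2 ← R2 − R1: [0, -1, -3, -1, -3]
R3 ← R3 − (1/5)·R1: [0, 38/5, 6, -12, 23/5]
R3 ← R3 + (38/5)·R2: [0, 0, -84/5, -98/5, -91/5]
3 nonzero rows, so rank(T) = 3.
T has 5 columns; by rank–nullity, nullity = 5 − 3 = 2.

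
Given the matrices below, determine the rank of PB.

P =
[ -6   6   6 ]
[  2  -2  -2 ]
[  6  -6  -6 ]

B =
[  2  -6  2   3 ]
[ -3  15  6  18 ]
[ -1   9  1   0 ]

1

First compute PB:
[[-36, 180,  30,  90],
 [ 12, -60, -10, -30],
 [ 36, -180, -30, -90]]
Now row reduce the product.
R2 ← R2 + (1/3)·R1: [0, 0, 0, 0]
R3 ← R3 + R1: [0, 0, 0, 0]
1 nonzero row, so rank(PB) = 1.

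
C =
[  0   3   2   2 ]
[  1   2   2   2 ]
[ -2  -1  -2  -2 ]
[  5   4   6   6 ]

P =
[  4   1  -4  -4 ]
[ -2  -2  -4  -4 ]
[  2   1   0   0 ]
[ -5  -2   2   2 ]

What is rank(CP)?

First compute CP:
[[-12,  -8,  -8,  -8],
 [ -6,  -5,  -8,  -8],
 [  0,   2,   8,   8],
 [ -6,  -9, -24, -24]]
Now row reduce the product.
R2 ← R2 − (1/2)·R1: [0, -1, -4, -4]
R4 ← R4 − (1/2)·R1: [0, -5, -20, -20]
R3 ← R3 + (2)·R2: [0, 0, 0, 0]
R4 ← R4 − (5)·R2: [0, 0, 0, 0]
2 nonzero rows, so rank(CP) = 2.

2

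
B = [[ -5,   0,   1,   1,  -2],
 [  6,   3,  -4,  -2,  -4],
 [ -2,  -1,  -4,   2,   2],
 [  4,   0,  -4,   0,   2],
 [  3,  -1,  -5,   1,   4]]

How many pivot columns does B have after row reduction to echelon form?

3

Row reduce to echelon form.
R2 ← R2 + (6/5)·R1: [0, 3, -14/5, -4/5, -32/5]
R3 ← R3 − (2/5)·R1: [0, -1, -22/5, 8/5, 14/5]
R4 ← R4 + (4/5)·R1: [0, 0, -16/5, 4/5, 2/5]
R5 ← R5 + (3/5)·R1: [0, -1, -22/5, 8/5, 14/5]
R3 ← R3 + (1/3)·R2: [0, 0, -16/3, 4/3, 2/3]
R5 ← R5 + (1/3)·R2: [0, 0, -16/3, 4/3, 2/3]
R4 ← R4 − (3/5)·R3: [0, 0, 0, 0, 0]
R5 ← R5 − R3: [0, 0, 0, 0, 0]
Echelon form has 3 nonzero rows, so rank(B) = 3.
Each nonzero row contributes one pivot column: 3 pivot columns.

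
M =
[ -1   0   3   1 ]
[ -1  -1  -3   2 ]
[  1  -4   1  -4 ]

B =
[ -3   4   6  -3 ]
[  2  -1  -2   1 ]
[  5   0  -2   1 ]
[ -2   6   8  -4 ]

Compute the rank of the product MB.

2

First compute MB:
[[ 16,   2,  -4,   2],
 [-18,   9,  18,  -9],
 [  2, -16, -20,  10]]
Now row reduce the product.
R2 ← R2 + (9/8)·R1: [0, 45/4, 27/2, -27/4]
R3 ← R3 − (1/8)·R1: [0, -65/4, -39/2, 39/4]
R3 ← R3 + (13/9)·R2: [0, 0, 0, 0]
2 nonzero rows, so rank(MB) = 2.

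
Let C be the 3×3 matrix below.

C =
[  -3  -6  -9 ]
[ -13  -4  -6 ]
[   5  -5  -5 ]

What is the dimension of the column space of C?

3

Row reduce to echelon form.
R2 ← R2 − (13/3)·R1: [0, 22, 33]
R3 ← R3 + (5/3)·R1: [0, -15, -20]
R3 ← R3 + (15/22)·R2: [0, 0, 5/2]
Echelon form has 3 nonzero rows, so rank(C) = 3.
The column space has dimension equal to the rank: 3.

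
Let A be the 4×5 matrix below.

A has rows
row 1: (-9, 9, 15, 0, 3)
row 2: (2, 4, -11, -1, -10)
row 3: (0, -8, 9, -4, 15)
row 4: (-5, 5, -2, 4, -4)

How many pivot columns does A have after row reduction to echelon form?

4

Row reduce to echelon form.
R2 ← R2 + (2/9)·R1: [0, 6, -23/3, -1, -28/3]
R4 ← R4 − (5/9)·R1: [0, 0, -31/3, 4, -17/3]
R3 ← R3 + (4/3)·R2: [0, 0, -11/9, -16/3, 23/9]
R4 ← R4 − (93/11)·R3: [0, 0, 0, 540/11, -300/11]
Echelon form has 4 nonzero rows, so rank(A) = 4.
Each nonzero row contributes one pivot column: 4 pivot columns.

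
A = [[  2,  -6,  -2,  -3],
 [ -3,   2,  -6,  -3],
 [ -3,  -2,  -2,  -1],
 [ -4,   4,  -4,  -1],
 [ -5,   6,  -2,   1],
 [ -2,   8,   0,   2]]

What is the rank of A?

3

Row reduce to echelon form.
R2 ← R2 + (3/2)·R1: [0, -7, -9, -15/2]
R3 ← R3 + (3/2)·R1: [0, -11, -5, -11/2]
R4 ← R4 + (2)·R1: [0, -8, -8, -7]
R5 ← R5 + (5/2)·R1: [0, -9, -7, -13/2]
R6 ← R6 + R1: [0, 2, -2, -1]
R3 ← R3 − (11/7)·R2: [0, 0, 64/7, 44/7]
R4 ← R4 − (8/7)·R2: [0, 0, 16/7, 11/7]
R5 ← R5 − (9/7)·R2: [0, 0, 32/7, 22/7]
R6 ← R6 + (2/7)·R2: [0, 0, -32/7, -22/7]
R4 ← R4 − (1/4)·R3: [0, 0, 0, 0]
R5 ← R5 − (1/2)·R3: [0, 0, 0, 0]
R6 ← R6 + (1/2)·R3: [0, 0, 0, 0]
Echelon form has 3 nonzero rows, so rank(A) = 3.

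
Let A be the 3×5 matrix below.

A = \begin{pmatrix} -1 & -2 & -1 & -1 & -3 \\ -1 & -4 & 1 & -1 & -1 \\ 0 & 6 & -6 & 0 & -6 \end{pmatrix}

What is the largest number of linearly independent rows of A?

Row reduce to echelon form.
R2 ← R2 − R1: [0, -2, 2, 0, 2]
R3 ← R3 + (3)·R2: [0, 0, 0, 0, 0]
Echelon form has 2 nonzero rows, so rank(A) = 2.
The rank gives the maximum number of linearly independent rows: 2.

2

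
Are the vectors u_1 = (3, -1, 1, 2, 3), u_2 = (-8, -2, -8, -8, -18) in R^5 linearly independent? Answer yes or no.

yes

Form the matrix with these vectors as rows and row reduce.
R2 ← R2 + (8/3)·R1: [0, -14/3, -16/3, -8/3, -10]
2 nonzero rows, so the 2 vectors span a space of dimension 2.
Since 2 = 2, the vectors are linearly independent.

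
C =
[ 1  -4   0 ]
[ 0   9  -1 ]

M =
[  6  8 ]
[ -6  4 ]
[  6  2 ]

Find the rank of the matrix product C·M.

First compute CM:
[[ 30,  -8],
 [-60,  34]]
Now row reduce the product.
R2 ← R2 + (2)·R1: [0, 18]
2 nonzero rows, so rank(CM) = 2.

2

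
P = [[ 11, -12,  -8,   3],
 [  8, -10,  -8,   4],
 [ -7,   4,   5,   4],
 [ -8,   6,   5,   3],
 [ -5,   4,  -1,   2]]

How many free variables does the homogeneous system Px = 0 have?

0

Row reduce to echelon form.
R2 ← R2 − (8/11)·R1: [0, -14/11, -24/11, 20/11]
R3 ← R3 + (7/11)·R1: [0, -40/11, -1/11, 65/11]
R4 ← R4 + (8/11)·R1: [0, -30/11, -9/11, 57/11]
R5 ← R5 + (5/11)·R1: [0, -16/11, -51/11, 37/11]
R3 ← R3 − (20/7)·R2: [0, 0, 43/7, 5/7]
R4 ← R4 − (15/7)·R2: [0, 0, 27/7, 9/7]
R5 ← R5 − (8/7)·R2: [0, 0, -15/7, 9/7]
R4 ← R4 − (27/43)·R3: [0, 0, 0, 36/43]
R5 ← R5 + (15/43)·R3: [0, 0, 0, 66/43]
R5 ← R5 − (11/6)·R4: [0, 0, 0, 0]
4 nonzero rows, so rank(P) = 4.
P has 4 columns; by rank–nullity, nullity = 4 − 4 = 0.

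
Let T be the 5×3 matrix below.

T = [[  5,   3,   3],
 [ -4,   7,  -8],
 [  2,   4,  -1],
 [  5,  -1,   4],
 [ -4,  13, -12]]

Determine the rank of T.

3

Row reduce to echelon form.
R2 ← R2 + (4/5)·R1: [0, 47/5, -28/5]
R3 ← R3 − (2/5)·R1: [0, 14/5, -11/5]
R4 ← R4 − R1: [0, -4, 1]
R5 ← R5 + (4/5)·R1: [0, 77/5, -48/5]
R3 ← R3 − (14/47)·R2: [0, 0, -25/47]
R4 ← R4 + (20/47)·R2: [0, 0, -65/47]
R5 ← R5 − (77/47)·R2: [0, 0, -20/47]
R4 ← R4 − (13/5)·R3: [0, 0, 0]
R5 ← R5 − (4/5)·R3: [0, 0, 0]
Echelon form has 3 nonzero rows, so rank(T) = 3.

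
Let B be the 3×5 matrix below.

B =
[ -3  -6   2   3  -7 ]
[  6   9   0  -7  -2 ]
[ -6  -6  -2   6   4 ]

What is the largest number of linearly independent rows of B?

Row reduce to echelon form.
R2 ← R2 + (2)·R1: [0, -3, 4, -1, -16]
R3 ← R3 − (2)·R1: [0, 6, -6, 0, 18]
R3 ← R3 + (2)·R2: [0, 0, 2, -2, -14]
Echelon form has 3 nonzero rows, so rank(B) = 3.
The rank gives the maximum number of linearly independent rows: 3.

3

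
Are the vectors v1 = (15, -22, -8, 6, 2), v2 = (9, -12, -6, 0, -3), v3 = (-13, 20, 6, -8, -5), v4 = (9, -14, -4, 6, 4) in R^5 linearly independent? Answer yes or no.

no

Form the matrix with these vectors as rows and row reduce.
R2 ← R2 − (3/5)·R1: [0, 6/5, -6/5, -18/5, -21/5]
R3 ← R3 + (13/15)·R1: [0, 14/15, -14/15, -14/5, -49/15]
R4 ← R4 − (3/5)·R1: [0, -4/5, 4/5, 12/5, 14/5]
R3 ← R3 − (7/9)·R2: [0, 0, 0, 0, 0]
R4 ← R4 + (2/3)·R2: [0, 0, 0, 0, 0]
2 nonzero rows, so the 4 vectors span a space of dimension 2.
Since 2 < 4, the vectors are linearly dependent.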